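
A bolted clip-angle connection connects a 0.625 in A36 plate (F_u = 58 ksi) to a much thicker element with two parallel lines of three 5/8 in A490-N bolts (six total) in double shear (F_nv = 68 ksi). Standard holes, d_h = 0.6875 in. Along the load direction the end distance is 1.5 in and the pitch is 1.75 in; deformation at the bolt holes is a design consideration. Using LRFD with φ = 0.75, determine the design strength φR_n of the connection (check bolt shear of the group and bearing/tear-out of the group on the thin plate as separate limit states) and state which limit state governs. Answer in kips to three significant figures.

188 kips (bolt shear governs)

Bolt shear: A_b = π·0.625²/4 = 0.3068 in²; R_n = 68 × 0.3068 × 6 × 2 = 250.3 kips → 0.75 × 250.3 = 188 kips.
Bearing (1.2 l_c t F_u ≤ 2.4 d t F_u): upper limit = 2.4·0.625·0.625·58 = 54.38 kips.
  Edge l_c = 1.5 − 0.6875/2 = 1.156 → r_n = 50.3 kips; interior l_c = 1.75 − 0.6875 = 1.062 → r_n = 46.22 kips.
  R_n,bearing = 2·50.3 + 4·46.22 = 285.5 kips → 0.75 × 285.5 = 214 kips.
Bolt shear governs: 188 kips.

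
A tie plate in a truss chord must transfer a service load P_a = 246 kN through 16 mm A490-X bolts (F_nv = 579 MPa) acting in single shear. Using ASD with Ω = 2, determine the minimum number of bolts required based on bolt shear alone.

A_b = π·16²/4 = 201.1 mm².
Per-bolt allowable strength R_n/Ω = 579 × 201.1 × 1 / 1000 / 2 = 58.21 kN.
n ≥ 246 / 58.21 = 4.226 → use 5 bolts.

5 bolts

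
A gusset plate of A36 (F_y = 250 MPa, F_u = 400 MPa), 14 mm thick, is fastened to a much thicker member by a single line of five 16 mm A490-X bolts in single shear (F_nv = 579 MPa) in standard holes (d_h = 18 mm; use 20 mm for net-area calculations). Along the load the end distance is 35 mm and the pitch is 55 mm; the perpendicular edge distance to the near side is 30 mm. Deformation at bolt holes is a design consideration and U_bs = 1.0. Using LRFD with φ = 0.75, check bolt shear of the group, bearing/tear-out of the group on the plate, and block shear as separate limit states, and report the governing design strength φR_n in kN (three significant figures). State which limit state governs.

Bolt shear: A_b = π·16²/4 = 201.1 mm²; R_n = 579 × 201.1 × 5 × 1 / 1000 = 582.1 kN → 0.75 × 582.1 = 437 kN.
Bearing: edge l_c = 26, r_n = 174.7 kN; interior l_c = 37, r_n = 215 kN; R_n = 174.7 + 4·215 = 1035 kN → 776 kN.
Block shear: A_gv = 3570, A_nv = 2310, A_nt = 280 mm²; R_n = min(0.6F_uA_nv, 0.6F_yA_gv) + U_bs·F_u·A_nt = 647.5 kN → 486 kN.
Bolt shear governs: 437 kN.

437 kN (bolt shear governs)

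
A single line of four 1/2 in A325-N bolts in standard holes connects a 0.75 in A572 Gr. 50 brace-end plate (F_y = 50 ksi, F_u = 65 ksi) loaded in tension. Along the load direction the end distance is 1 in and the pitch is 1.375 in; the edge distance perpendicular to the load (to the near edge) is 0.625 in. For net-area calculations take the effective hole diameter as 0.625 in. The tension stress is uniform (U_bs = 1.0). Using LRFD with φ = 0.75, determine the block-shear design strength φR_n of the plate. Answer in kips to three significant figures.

Shear plane L_v = 1 + 3·1.375 = 5.125 in; A_gv = 5.125 × 0.75 = 3.844 in².
A_nv = (5.125 − 3.5·0.625) × 0.75 = 2.203 in².
A_nt = (0.625 − 0.5·0.625) × 0.75 = 0.2344 in².
0.6 F_u A_nv = 85.92 kips; 0.6 F_y A_gv = 115.3 kips → shear rupture governs the shear term.
R_n = 85.92 + 1.0 × 65 × 0.2344 = 101.2 kips.
Design strength φR_n = 0.75 × 101.2 = 75.9 kips.

75.9 kips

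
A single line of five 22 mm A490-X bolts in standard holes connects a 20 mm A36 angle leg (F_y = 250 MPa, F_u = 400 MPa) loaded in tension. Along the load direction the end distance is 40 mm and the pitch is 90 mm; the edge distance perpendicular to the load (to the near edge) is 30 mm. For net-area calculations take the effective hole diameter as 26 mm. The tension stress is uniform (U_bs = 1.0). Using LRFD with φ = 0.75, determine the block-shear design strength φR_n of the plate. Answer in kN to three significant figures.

Shear plane L_v = 40 + 4·90 = 400 mm; A_gv = 400 × 20 = 8000 mm².
A_nv = (400 − 4.5·26) × 20 = 5660 mm².
A_nt = (30 − 0.5·26) × 20 = 340 mm².
0.6 F_u A_nv = 1358 kN; 0.6 F_y A_gv = 1200 kN → shear yielding governs the shear term.
R_n = 1200 + 1.0 × 400 × 340 / 1000 = 1336 kN.
Design strength φR_n = 0.75 × 1336 = 1000 kN.

1000 kN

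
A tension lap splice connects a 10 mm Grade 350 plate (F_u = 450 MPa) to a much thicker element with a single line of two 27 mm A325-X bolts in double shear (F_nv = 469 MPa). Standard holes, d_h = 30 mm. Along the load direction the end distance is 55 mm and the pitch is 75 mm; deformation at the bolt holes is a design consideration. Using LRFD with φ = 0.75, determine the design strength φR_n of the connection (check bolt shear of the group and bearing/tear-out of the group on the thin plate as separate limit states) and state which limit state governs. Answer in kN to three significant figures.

344 kN (bearing governs)

Bolt shear: A_b = π·27²/4 = 572.6 mm²; R_n = 469 × 572.6 × 2 × 2 / 1000 = 1074 kN → 0.75 × 1074 = 806 kN.
Bearing (1.2 l_c t F_u ≤ 2.4 d t F_u): upper limit = 2.4·27·10·450 / 1000 = 291.6 kN.
  Edge l_c = 55 − 30/2 = 40 → r_n = 216 kN; interior l_c = 75 − 30 = 45 → r_n = 243 kN.
  R_n,bearing = 1·216 + 1·243 = 459 kN → 0.75 × 459 = 344 kN.
Bearing governs: 344 kN.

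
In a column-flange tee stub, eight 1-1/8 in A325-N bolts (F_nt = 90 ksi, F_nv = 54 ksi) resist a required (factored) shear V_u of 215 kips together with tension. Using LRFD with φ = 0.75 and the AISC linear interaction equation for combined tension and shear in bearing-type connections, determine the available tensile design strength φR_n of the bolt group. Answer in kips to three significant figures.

A_b = π·1.125²/4 = 0.994 in²; f_rv = 215 / (8 × 0.994) = 27.04 ksi.
F'_nt = 1.3 F_nt − (F_nt / φF_nv) f_rv = 1.3·90 − (90/(0.75·54))·27.04 = 56.92 ksi, capped at F_nt → F'_nt = 56.92 ksi.
R_n = F'_nt · A_b · n = 56.92 × 0.994 × 8 = 452.6 kips.
Design strength φR_n = 0.75 × 452.6 = 339 kips.

339 kips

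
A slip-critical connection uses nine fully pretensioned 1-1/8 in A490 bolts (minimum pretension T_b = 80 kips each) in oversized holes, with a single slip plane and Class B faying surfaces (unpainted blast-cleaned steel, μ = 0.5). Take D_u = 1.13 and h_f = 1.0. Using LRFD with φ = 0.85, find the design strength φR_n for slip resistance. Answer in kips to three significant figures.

346 kips

R_n = μ · D_u · h_f · T_b · n_s · n_b = 0.5 × 1.13 × 1.0 × 80 × 1 × 9 = 406.8 kips.
Design strength φR_n = 0.85 × 406.8 = 346 kips.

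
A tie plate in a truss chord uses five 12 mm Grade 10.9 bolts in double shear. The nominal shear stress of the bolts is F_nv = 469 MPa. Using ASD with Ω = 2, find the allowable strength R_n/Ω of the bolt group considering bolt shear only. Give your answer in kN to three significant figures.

265 kN

A_b = π × 12² / 4 = 113.1 mm².
R_n = F_nv · A_b · n · n_s = 469 × 113.1 × 5 × 2 / 1000 = 530.4 kN.
Allowable strength R_n/Ω = 530.4 / 2 = 265 kN.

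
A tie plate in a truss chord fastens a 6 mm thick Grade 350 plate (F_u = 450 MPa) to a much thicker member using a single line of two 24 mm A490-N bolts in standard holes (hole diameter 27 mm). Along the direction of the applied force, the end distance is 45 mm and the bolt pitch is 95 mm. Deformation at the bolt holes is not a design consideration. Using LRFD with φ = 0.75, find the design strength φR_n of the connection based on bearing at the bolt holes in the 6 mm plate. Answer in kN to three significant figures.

241 kN

Per bolt r_n = 1.5 l_c t F_u ≤ 3.0 d t F_u; upper limit = 3.0 × 24 × 6 × 450 / 1000 = 194.4 kN.
Edge bolt: l_c = 45 − 27/2 = 31.5 mm → 1.5 × 31.5 × 6 × 450 / 1000 = 127.6 → r_n = 127.6 kN.
Interior bolts: l_c = 95 − 27 = 68 mm → 1.5 × 68 × 6 × 450 / 1000 = 275.4 → r_n = 194.4 kN.
R_n = 1 × 127.6 + 1 × 194.4 = 322 kN.
Design strength φR_n = 0.75 × 322 = 241 kN.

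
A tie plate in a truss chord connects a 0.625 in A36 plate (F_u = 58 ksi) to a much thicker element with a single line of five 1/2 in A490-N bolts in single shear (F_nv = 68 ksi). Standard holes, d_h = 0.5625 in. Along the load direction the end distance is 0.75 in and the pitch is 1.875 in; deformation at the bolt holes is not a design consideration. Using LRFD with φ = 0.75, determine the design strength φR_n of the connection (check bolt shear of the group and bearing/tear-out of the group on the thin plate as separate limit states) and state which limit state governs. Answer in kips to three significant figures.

Bolt shear: A_b = π·0.5²/4 = 0.1963 in²; R_n = 68 × 0.1963 × 5 × 1 = 66.76 kips → 0.75 × 66.76 = 50.1 kips.
Bearing (1.5 l_c t F_u ≤ 3.0 d t F_u): upper limit = 3.0·0.5·0.625·58 = 54.38 kips.
  Edge l_c = 0.75 − 0.5625/2 = 0.4688 → r_n = 25.49 kips; interior l_c = 1.875 − 0.5625 = 1.312 → r_n = 54.38 kips.
  R_n,bearing = 1·25.49 + 4·54.38 = 243 kips → 0.75 × 243 = 182 kips.
Bolt shear governs: 50.1 kips.

50.1 kips (bolt shear governs)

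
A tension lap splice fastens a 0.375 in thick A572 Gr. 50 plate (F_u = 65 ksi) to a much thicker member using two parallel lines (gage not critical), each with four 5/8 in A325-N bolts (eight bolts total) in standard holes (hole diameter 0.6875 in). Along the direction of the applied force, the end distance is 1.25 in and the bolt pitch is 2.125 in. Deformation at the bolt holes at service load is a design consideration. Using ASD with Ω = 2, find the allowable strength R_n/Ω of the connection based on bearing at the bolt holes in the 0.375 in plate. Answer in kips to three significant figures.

136 kips

Per bolt r_n = 1.2 l_c t F_u ≤ 2.4 d t F_u; upper limit = 2.4 × 0.625 × 0.375 × 65 = 36.56 kips.
Edge bolt: l_c = 1.25 − 0.6875/2 = 0.9062 in → 1.2 × 0.9062 × 0.375 × 65 = 26.51 → r_n = 26.51 kips.
Interior bolts: l_c = 2.125 − 0.6875 = 1.438 in → 1.2 × 1.438 × 0.375 × 65 = 42.05 → r_n = 36.56 kips.
R_n = 2 × 26.51 + 6 × 36.56 = 272.4 kips.
Allowable strength R_n/Ω = 272.4 / 2 = 136 kips.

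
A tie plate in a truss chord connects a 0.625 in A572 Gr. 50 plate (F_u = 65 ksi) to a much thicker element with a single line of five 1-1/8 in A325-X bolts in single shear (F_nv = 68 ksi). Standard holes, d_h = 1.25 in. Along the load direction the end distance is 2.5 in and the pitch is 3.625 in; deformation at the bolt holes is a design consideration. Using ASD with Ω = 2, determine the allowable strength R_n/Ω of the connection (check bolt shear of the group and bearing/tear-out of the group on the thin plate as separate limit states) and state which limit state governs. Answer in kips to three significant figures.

Bolt shear: A_b = π·1.125²/4 = 0.994 in²; R_n = 68 × 0.994 × 5 × 1 = 338 kips → 338 / 2 = 169 kips.
Bearing (1.2 l_c t F_u ≤ 2.4 d t F_u): upper limit = 2.4·1.125·0.625·65 = 109.7 kips.
  Edge l_c = 2.5 − 1.25/2 = 1.875 → r_n = 91.41 kips; interior l_c = 3.625 − 1.25 = 2.375 → r_n = 109.7 kips.
  R_n,bearing = 1·91.41 + 4·109.7 = 530.2 kips → 530.2 / 2 = 265 kips.
Bolt shear governs: 169 kips.

169 kips (bolt shear governs)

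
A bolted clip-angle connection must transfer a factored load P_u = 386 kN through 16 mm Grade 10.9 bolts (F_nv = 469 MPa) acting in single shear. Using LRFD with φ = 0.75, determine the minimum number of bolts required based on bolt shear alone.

A_b = π·16²/4 = 201.1 mm².
Per-bolt design strength φR_n = 0.75 × 469 × 201.1 × 1 / 1000 = 70.72 kN.
n ≥ 386 / 70.72 = 5.458 → use 6 bolts.

6 bolts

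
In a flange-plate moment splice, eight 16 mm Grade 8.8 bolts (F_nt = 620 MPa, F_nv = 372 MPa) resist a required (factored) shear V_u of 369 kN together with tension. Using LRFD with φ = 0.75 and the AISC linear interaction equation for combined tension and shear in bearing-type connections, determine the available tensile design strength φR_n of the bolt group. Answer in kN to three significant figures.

A_b = π·16²/4 = 201.1 mm²; f_rv = 369 × 1000 / (8 × 201.1) = 229.4 MPa.
F'_nt = 1.3 F_nt − (F_nt / φF_nv) f_rv = 1.3·620 − (620/(0.75·372))·229.4 = 296.2 MPa, capped at F_nt → F'_nt = 296.2 MPa.
R_n = F'_nt · A_b · n = 296.2 × 201.1 × 8 / 1000 = 476.4 kN.
Design strength φR_n = 0.75 × 476.4 = 357 kN.

357 kN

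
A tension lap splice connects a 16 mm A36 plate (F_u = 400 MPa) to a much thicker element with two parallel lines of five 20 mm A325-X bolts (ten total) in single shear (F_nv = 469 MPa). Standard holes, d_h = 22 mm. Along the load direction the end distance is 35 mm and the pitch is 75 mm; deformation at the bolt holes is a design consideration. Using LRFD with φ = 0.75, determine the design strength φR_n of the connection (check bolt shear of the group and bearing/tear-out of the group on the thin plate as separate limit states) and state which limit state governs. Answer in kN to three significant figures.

Bolt shear: A_b = π·20²/4 = 314.2 mm²; R_n = 469 × 314.2 × 10 × 1 / 1000 = 1473 kN → 0.75 × 1473 = 1110 kN.
Bearing (1.2 l_c t F_u ≤ 2.4 d t F_u): upper limit = 2.4·20·16·400 / 1000 = 307.2 kN.
  Edge l_c = 35 − 22/2 = 24 → r_n = 184.3 kN; interior l_c = 75 − 22 = 53 → r_n = 307.2 kN.
  R_n,bearing = 2·184.3 + 8·307.2 = 2826 kN → 0.75 × 2826 = 2120 kN.
Bolt shear governs: 1110 kN.

1110 kN (bolt shear governs)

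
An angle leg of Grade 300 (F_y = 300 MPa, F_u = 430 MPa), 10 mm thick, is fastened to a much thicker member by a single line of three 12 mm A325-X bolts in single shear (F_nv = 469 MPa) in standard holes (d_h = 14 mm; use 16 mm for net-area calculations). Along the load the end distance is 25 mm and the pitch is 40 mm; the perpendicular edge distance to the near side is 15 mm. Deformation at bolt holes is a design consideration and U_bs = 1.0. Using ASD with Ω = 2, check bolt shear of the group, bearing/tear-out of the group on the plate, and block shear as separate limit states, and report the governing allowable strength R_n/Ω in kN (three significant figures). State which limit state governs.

Bolt shear: A_b = π·12²/4 = 113.1 mm²; R_n = 469 × 113.1 × 3 × 1 / 1000 = 159.1 kN → 159.1 / 2 = 79.6 kN.
Bearing: edge l_c = 18, r_n = 92.88 kN; interior l_c = 26, r_n = 123.8 kN; R_n = 92.88 + 2·123.8 = 340.6 kN → 170 kN.
Block shear: A_gv = 1050, A_nv = 650, A_nt = 70 mm²; R_n = min(0.6F_uA_nv, 0.6F_yA_gv) + U_bs·F_u·A_nt = 197.8 kN → 98.9 kN.
Bolt shear governs: 79.6 kN.

79.6 kN (bolt shear governs)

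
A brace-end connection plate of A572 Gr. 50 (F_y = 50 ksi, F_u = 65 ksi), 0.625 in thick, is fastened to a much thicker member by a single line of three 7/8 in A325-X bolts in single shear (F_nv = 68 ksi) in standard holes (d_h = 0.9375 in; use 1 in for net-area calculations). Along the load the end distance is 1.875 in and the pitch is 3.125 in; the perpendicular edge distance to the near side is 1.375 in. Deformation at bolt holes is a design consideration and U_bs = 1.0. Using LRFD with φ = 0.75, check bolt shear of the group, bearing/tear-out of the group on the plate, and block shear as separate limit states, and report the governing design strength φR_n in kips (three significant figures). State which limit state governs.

92 kips (bolt shear governs)

Bolt shear: A_b = π·0.875²/4 = 0.6013 in²; R_n = 68 × 0.6013 × 3 × 1 = 122.7 kips → 0.75 × 122.7 = 92 kips.
Bearing: edge l_c = 1.406, r_n = 68.55 kips; interior l_c = 2.188, r_n = 85.31 kips; R_n = 68.55 + 2·85.31 = 239.2 kips → 179 kips.
Block shear: A_gv = 5.078, A_nv = 3.516, A_nt = 0.5469 in²; R_n = min(0.6F_uA_nv, 0.6F_yA_gv) + U_bs·F_u·A_nt = 172.7 kips → 129 kips.
Bolt shear governs: 92 kips.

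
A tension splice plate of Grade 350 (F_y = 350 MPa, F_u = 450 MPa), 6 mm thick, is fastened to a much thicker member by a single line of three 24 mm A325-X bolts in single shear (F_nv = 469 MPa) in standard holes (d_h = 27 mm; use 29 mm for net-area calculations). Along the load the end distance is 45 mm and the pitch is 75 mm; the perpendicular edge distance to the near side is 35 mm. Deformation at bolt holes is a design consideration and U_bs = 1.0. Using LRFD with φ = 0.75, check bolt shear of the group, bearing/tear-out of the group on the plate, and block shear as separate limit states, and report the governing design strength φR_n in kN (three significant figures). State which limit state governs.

Bolt shear: A_b = π·24²/4 = 452.4 mm²; R_n = 469 × 452.4 × 3 × 1 / 1000 = 636.5 kN → 0.75 × 636.5 = 477 kN.
Bearing: edge l_c = 31.5, r_n = 102.1 kN; interior l_c = 48, r_n = 155.5 kN; R_n = 102.1 + 2·155.5 = 413.1 kN → 310 kN.
Block shear: A_gv = 1170, A_nv = 735, A_nt = 123 mm²; R_n = min(0.6F_uA_nv, 0.6F_yA_gv) + U_bs·F_u·A_nt = 253.8 kN → 190 kN.
Block shear governs: 190 kN.

190 kN (block shear governs)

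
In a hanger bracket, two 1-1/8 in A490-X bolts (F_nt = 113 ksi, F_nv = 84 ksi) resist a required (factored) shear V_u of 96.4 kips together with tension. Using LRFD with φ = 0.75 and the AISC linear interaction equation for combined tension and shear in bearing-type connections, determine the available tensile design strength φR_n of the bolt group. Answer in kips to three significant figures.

89.4 kips

A_b = π·1.125²/4 = 0.994 in²; f_rv = 96.4 / (2 × 0.994) = 48.49 ksi.
F'_nt = 1.3 F_nt − (F_nt / φF_nv) f_rv = 1.3·113 − (113/(0.75·84))·48.49 = 59.93 ksi, capped at F_nt → F'_nt = 59.93 ksi.
R_n = F'_nt · A_b · n = 59.93 × 0.994 × 2 = 119.1 kips.
Design strength φR_n = 0.75 × 119.1 = 89.4 kips.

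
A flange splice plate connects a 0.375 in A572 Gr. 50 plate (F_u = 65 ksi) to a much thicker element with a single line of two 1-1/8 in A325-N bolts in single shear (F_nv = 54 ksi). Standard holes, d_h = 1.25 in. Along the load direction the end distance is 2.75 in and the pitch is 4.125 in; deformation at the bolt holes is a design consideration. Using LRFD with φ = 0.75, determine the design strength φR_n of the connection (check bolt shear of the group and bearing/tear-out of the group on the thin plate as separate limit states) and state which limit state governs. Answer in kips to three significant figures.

80.5 kips (bolt shear governs)

Bolt shear: A_b = π·1.125²/4 = 0.994 in²; R_n = 54 × 0.994 × 2 × 1 = 107.4 kips → 0.75 × 107.4 = 80.5 kips.
Bearing (1.2 l_c t F_u ≤ 2.4 d t F_u): upper limit = 2.4·1.125·0.375·65 = 65.81 kips.
  Edge l_c = 2.75 − 1.25/2 = 2.125 → r_n = 62.16 kips; interior l_c = 4.125 − 1.25 = 2.875 → r_n = 65.81 kips.
  R_n,bearing = 1·62.16 + 1·65.81 = 128 kips → 0.75 × 128 = 96 kips.
Bolt shear governs: 80.5 kips.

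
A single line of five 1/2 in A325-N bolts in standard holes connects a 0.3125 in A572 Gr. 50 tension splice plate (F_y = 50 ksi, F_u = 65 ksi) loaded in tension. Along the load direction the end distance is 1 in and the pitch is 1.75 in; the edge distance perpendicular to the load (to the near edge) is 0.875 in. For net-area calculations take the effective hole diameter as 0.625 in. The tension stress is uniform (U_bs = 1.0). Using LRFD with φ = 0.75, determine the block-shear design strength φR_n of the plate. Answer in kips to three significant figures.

56 kips

Shear plane L_v = 1 + 4·1.75 = 8 in; A_gv = 8 × 0.3125 = 2.5 in².
A_nv = (8 − 4.5·0.625) × 0.3125 = 1.621 in².
A_nt = (0.875 − 0.5·0.625) × 0.3125 = 0.1758 in².
0.6 F_u A_nv = 63.22 kips; 0.6 F_y A_gv = 75 kips → shear rupture governs the shear term.
R_n = 63.22 + 1.0 × 65 × 0.1758 = 74.65 kips.
Design strength φR_n = 0.75 × 74.65 = 56 kips.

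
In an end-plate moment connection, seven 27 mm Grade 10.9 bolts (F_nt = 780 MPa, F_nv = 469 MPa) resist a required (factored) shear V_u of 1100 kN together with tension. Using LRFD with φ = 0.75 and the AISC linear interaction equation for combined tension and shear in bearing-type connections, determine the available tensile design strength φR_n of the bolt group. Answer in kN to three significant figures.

1220 kN

A_b = π·27²/4 = 572.6 mm²; f_rv = 1100 × 1000 / (7 × 572.6) = 274.5 MPa.
F'_nt = 1.3 F_nt − (F_nt / φF_nv) f_rv = 1.3·780 − (780/(0.75·469))·274.5 = 405.4 MPa, capped at F_nt → F'_nt = 405.4 MPa.
R_n = F'_nt · A_b · n = 405.4 × 572.6 × 7 / 1000 = 1625 kN.
Design strength φR_n = 0.75 × 1625 = 1220 kN.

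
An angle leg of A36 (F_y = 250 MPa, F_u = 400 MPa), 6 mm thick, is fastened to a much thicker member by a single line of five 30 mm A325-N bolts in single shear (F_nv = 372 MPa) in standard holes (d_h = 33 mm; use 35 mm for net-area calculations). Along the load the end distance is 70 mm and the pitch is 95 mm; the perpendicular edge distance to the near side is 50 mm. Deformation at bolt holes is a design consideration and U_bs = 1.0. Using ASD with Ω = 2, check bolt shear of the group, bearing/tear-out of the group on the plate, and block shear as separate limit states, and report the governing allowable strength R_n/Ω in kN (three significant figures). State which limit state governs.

242 kN (block shear governs)

Bolt shear: A_b = π·30²/4 = 706.9 mm²; R_n = 372 × 706.9 × 5 × 1 / 1000 = 1315 kN → 1315 / 2 = 657 kN.
Bearing: edge l_c = 53.5, r_n = 154.1 kN; interior l_c = 62, r_n = 172.8 kN; R_n = 154.1 + 4·172.8 = 845.3 kN → 423 kN.
Block shear: A_gv = 2700, A_nv = 1755, A_nt = 195 mm²; R_n = min(0.6F_uA_nv, 0.6F_yA_gv) + U_bs·F_u·A_nt = 483 kN → 242 kN.
Block shear governs: 242 kN.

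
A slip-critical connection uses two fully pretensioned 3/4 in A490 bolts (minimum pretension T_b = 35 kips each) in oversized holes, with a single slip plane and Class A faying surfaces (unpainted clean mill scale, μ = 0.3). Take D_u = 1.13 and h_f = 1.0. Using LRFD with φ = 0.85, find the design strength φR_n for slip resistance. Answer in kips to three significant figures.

20.2 kips

R_n = μ · D_u · h_f · T_b · n_s · n_b = 0.3 × 1.13 × 1.0 × 35 × 1 × 2 = 23.73 kips.
Design strength φR_n = 0.85 × 23.73 = 20.2 kips.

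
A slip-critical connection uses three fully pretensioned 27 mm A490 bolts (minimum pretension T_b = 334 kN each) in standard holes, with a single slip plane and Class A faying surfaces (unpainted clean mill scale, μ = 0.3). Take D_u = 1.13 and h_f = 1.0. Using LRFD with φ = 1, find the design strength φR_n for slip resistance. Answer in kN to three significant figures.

R_n = μ · D_u · h_f · T_b · n_s · n_b = 0.3 × 1.13 × 1.0 × 334 × 1 × 3 = 339.7 kN.
Design strength φR_n = 1 × 339.7 = 340 kN.

340 kN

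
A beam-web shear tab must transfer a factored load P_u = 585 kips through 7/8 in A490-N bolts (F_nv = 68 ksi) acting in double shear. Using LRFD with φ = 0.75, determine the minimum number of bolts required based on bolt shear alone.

A_b = π·0.875²/4 = 0.6013 in².
Per-bolt design strength φR_n = 0.75 × 68 × 0.6013 × 2 = 61.33 kips.
n ≥ 585 / 61.33 = 9.538 → use 10 bolts.

10 bolts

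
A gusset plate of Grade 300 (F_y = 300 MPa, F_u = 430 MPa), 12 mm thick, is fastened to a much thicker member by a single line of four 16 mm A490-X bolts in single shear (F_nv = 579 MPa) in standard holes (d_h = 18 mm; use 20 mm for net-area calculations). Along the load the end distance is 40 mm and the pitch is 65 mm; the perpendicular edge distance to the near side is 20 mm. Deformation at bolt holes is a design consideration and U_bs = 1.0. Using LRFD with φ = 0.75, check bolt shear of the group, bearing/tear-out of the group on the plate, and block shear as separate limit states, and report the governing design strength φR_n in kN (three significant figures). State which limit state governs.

Bolt shear: A_b = π·16²/4 = 201.1 mm²; R_n = 579 × 201.1 × 4 × 1 / 1000 = 465.7 kN → 0.75 × 465.7 = 349 kN.
Bearing: edge l_c = 31, r_n = 192 kN; interior l_c = 47, r_n = 198.1 kN; R_n = 192 + 3·198.1 = 786.4 kN → 590 kN.
Block shear: A_gv = 2820, A_nv = 1980, A_nt = 120 mm²; R_n = min(0.6F_uA_nv, 0.6F_yA_gv) + U_bs·F_u·A_nt = 559.2 kN → 419 kN.
Bolt shear governs: 349 kN.

349 kN (bolt shear governs)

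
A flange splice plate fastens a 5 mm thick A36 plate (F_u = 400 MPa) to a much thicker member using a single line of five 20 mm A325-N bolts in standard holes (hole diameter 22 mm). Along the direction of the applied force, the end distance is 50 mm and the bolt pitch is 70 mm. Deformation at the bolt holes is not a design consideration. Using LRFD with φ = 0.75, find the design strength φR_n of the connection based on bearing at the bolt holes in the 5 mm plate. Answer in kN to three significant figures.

Per bolt r_n = 1.5 l_c t F_u ≤ 3.0 d t F_u; upper limit = 3.0 × 20 × 5 × 400 / 1000 = 120 kN.
Edge bolt: l_c = 50 − 22/2 = 39 mm → 1.5 × 39 × 5 × 400 / 1000 = 117 → r_n = 117 kN.
Interior bolts: l_c = 70 − 22 = 48 mm → 1.5 × 48 × 5 × 400 / 1000 = 144 → r_n = 120 kN.
R_n = 1 × 117 + 4 × 120 = 597 kN.
Design strength φR_n = 0.75 × 597 = 448 kN.

448 kN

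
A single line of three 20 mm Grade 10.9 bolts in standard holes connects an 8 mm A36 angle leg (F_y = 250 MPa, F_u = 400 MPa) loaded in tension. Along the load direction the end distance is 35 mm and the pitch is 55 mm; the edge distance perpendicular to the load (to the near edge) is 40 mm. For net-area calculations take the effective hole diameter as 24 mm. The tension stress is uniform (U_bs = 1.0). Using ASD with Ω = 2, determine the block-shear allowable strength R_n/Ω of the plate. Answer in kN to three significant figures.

Shear plane L_v = 35 + 2·55 = 145 mm; A_gv = 145 × 8 = 1160 mm².
A_nv = (145 − 2.5·24) × 8 = 680 mm².
A_nt = (40 − 0.5·24) × 8 = 224 mm².
0.6 F_u A_nv = 163.2 kN; 0.6 F_y A_gv = 174 kN → shear rupture governs the shear term.
R_n = 163.2 + 1.0 × 400 × 224 / 1000 = 252.8 kN.
Allowable strength R_n/Ω = 252.8 / 2 = 126 kN.

126 kN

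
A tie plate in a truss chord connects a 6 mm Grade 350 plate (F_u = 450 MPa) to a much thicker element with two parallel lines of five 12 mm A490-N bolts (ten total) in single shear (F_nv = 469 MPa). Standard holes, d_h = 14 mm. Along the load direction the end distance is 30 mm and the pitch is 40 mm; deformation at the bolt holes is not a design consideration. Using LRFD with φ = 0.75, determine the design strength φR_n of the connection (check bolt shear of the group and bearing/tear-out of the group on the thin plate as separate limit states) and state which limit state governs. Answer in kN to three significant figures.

398 kN (bolt shear governs)

Bolt shear: A_b = π·12²/4 = 113.1 mm²; R_n = 469 × 113.1 × 10 × 1 / 1000 = 530.4 kN → 0.75 × 530.4 = 398 kN.
Bearing (1.5 l_c t F_u ≤ 3.0 d t F_u): upper limit = 3.0·12·6·450 / 1000 = 97.2 kN.
  Edge l_c = 30 − 14/2 = 23 → r_n = 93.15 kN; interior l_c = 40 − 14 = 26 → r_n = 97.2 kN.
  R_n,bearing = 2·93.15 + 8·97.2 = 963.9 kN → 0.75 × 963.9 = 723 kN.
Bolt shear governs: 398 kN.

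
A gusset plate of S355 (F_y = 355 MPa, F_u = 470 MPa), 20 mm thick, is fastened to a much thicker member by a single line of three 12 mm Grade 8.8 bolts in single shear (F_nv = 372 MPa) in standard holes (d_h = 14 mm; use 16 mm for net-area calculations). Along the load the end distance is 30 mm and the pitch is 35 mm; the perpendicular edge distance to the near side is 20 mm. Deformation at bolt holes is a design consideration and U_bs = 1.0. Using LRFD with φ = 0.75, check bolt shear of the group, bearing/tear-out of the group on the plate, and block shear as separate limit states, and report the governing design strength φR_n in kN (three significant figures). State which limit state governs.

Bolt shear: A_b = π·12²/4 = 113.1 mm²; R_n = 372 × 113.1 × 3 × 1 / 1000 = 126.2 kN → 0.75 × 126.2 = 94.7 kN.
Bearing: edge l_c = 23, r_n = 259.4 kN; interior l_c = 21, r_n = 236.9 kN; R_n = 259.4 + 2·236.9 = 733.2 kN → 550 kN.
Block shear: A_gv = 2000, A_nv = 1200, A_nt = 240 mm²; R_n = min(0.6F_uA_nv, 0.6F_yA_gv) + U_bs·F_u·A_nt = 451.2 kN → 338 kN.
Bolt shear governs: 94.7 kN.

94.7 kN (bolt shear governs)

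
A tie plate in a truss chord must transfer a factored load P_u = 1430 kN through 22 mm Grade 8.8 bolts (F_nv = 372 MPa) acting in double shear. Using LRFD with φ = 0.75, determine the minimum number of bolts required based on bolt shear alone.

A_b = π·22²/4 = 380.1 mm².
Per-bolt design strength φR_n = 0.75 × 372 × 380.1 × 2 / 1000 = 212.1 kN.
n ≥ 1430 / 212.1 = 6.742 → use 7 bolts.

7 bolts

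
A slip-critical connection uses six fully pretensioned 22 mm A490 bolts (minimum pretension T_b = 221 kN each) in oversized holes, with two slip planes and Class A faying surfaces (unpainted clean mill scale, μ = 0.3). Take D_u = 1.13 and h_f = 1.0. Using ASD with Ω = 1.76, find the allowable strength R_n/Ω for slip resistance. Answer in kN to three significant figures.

R_n = μ · D_u · h_f · T_b · n_s · n_b = 0.3 × 1.13 × 1.0 × 221 × 2 × 6 = 899 kN.
Allowable strength R_n/Ω = 899 / 1.76 = 511 kN.

511 kN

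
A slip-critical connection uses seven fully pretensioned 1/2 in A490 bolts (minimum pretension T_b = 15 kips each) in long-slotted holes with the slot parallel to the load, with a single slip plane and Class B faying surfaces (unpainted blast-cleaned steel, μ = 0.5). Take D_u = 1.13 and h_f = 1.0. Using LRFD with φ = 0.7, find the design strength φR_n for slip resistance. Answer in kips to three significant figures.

41.5 kips

R_n = μ · D_u · h_f · T_b · n_s · n_b = 0.5 × 1.13 × 1.0 × 15 × 1 × 7 = 59.32 kips.
Design strength φR_n = 0.7 × 59.32 = 41.5 kips.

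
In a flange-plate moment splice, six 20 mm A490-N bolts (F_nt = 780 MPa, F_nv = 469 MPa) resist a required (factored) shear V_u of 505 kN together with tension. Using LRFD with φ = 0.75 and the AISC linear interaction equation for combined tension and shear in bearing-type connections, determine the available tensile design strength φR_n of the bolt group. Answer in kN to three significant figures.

A_b = π·20²/4 = 314.2 mm²; f_rv = 505 × 1000 / (6 × 314.2) = 267.9 MPa.
F'_nt = 1.3 F_nt − (F_nt / φF_nv) f_rv = 1.3·780 − (780/(0.75·469))·267.9 = 419.9 MPa, capped at F_nt → F'_nt = 419.9 MPa.
R_n = F'_nt · A_b · n = 419.9 × 314.2 × 6 / 1000 = 791.5 kN.
Design strength φR_n = 0.75 × 791.5 = 594 kN.

594 kN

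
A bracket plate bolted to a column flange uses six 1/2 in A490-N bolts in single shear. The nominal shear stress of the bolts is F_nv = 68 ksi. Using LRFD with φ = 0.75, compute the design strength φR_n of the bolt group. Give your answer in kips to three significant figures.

60.1 kips

A_b = π × 0.5² / 4 = 0.1963 in².
R_n = F_nv · A_b · n · n_s = 68 × 0.1963 × 6 × 1 = 80.11 kips.
Design strength φR_n = 0.75 × 80.11 = 60.1 kips.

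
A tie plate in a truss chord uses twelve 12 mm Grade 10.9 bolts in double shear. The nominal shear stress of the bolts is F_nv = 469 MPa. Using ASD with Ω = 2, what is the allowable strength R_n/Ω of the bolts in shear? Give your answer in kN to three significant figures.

637 kN

A_b = π × 12² / 4 = 113.1 mm².
R_n = F_nv · A_b · n · n_s = 469 × 113.1 × 12 × 2 / 1000 = 1273 kN.
Allowable strength R_n/Ω = 1273 / 2 = 637 kN.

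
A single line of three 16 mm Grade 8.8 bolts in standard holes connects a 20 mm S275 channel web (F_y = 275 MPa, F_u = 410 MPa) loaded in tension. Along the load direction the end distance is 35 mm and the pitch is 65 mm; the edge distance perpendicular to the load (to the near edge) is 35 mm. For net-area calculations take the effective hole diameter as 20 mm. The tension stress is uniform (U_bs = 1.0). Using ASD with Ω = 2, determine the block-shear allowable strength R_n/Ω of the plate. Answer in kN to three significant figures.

Shear plane L_v = 35 + 2·65 = 165 mm; A_gv = 165 × 20 = 3300 mm².
A_nv = (165 − 2.5·20) × 20 = 2300 mm².
A_nt = (35 − 0.5·20) × 20 = 500 mm².
0.6 F_u A_nv = 565.8 kN; 0.6 F_y A_gv = 544.5 kN → shear yielding governs the shear term.
R_n = 544.5 + 1.0 × 410 × 500 / 1000 = 749.5 kN.
Allowable strength R_n/Ω = 749.5 / 2 = 375 kN.

375 kN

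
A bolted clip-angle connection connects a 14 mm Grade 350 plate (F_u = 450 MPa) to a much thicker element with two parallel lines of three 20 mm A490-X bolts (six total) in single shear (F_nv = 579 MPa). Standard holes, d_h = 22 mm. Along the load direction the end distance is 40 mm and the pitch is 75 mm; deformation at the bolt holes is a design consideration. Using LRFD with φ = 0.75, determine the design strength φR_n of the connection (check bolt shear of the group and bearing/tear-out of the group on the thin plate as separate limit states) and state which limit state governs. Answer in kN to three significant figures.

Bolt shear: A_b = π·20²/4 = 314.2 mm²; R_n = 579 × 314.2 × 6 × 1 / 1000 = 1091 kN → 0.75 × 1091 = 819 kN.
Bearing (1.2 l_c t F_u ≤ 2.4 d t F_u): upper limit = 2.4·20·14·450 / 1000 = 302.4 kN.
  Edge l_c = 40 − 22/2 = 29 → r_n = 219.2 kN; interior l_c = 75 − 22 = 53 → r_n = 302.4 kN.
  R_n,bearing = 2·219.2 + 4·302.4 = 1648 kN → 0.75 × 1648 = 1240 kN.
Bolt shear governs: 819 kN.

819 kN (bolt shear governs)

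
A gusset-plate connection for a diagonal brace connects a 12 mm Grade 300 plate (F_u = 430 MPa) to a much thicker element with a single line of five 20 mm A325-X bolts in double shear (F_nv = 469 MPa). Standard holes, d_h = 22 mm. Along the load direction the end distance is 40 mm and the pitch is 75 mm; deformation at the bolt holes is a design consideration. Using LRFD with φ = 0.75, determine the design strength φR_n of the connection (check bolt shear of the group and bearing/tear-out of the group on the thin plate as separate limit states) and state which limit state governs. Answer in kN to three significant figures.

878 kN (bearing governs)

Bolt shear: A_b = π·20²/4 = 314.2 mm²; R_n = 469 × 314.2 × 5 × 2 / 1000 = 1473 kN → 0.75 × 1473 = 1110 kN.
Bearing (1.2 l_c t F_u ≤ 2.4 d t F_u): upper limit = 2.4·20·12·430 / 1000 = 247.7 kN.
  Edge l_c = 40 − 22/2 = 29 → r_n = 179.6 kN; interior l_c = 75 − 22 = 53 → r_n = 247.7 kN.
  R_n,bearing = 1·179.6 + 4·247.7 = 1170 kN → 0.75 × 1170 = 878 kN.
Bearing governs: 878 kN.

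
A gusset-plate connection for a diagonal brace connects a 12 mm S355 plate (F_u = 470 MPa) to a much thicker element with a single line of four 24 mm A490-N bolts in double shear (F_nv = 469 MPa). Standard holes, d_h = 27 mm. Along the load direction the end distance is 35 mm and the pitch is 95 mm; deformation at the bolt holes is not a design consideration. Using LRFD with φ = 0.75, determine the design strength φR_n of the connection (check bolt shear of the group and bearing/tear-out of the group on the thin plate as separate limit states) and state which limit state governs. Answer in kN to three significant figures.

Bolt shear: A_b = π·24²/4 = 452.4 mm²; R_n = 469 × 452.4 × 4 × 2 / 1000 = 1697 kN → 0.75 × 1697 = 1270 kN.
Bearing (1.5 l_c t F_u ≤ 3.0 d t F_u): upper limit = 3.0·24·12·470 / 1000 = 406.1 kN.
  Edge l_c = 35 − 27/2 = 21.5 → r_n = 181.9 kN; interior l_c = 95 − 27 = 68 → r_n = 406.1 kN.
  R_n,bearing = 1·181.9 + 3·406.1 = 1400 kN → 0.75 × 1400 = 1050 kN.
Bearing governs: 1050 kN.

1050 kN (bearing governs)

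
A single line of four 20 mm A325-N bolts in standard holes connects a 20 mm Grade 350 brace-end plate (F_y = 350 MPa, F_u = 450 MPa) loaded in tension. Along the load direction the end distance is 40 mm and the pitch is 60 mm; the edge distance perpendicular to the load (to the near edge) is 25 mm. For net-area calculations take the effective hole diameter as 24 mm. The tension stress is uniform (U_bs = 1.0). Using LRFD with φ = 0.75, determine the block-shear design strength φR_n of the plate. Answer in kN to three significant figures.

639 kN

Shear plane L_v = 40 + 3·60 = 220 mm; A_gv = 220 × 20 = 4400 mm².
A_nv = (220 − 3.5·24) × 20 = 2720 mm².
A_nt = (25 − 0.5·24) × 20 = 260 mm².
0.6 F_u A_nv = 734.4 kN; 0.6 F_y A_gv = 924 kN → shear rupture governs the shear term.
R_n = 734.4 + 1.0 × 450 × 260 / 1000 = 851.4 kN.
Design strength φR_n = 0.75 × 851.4 = 639 kN.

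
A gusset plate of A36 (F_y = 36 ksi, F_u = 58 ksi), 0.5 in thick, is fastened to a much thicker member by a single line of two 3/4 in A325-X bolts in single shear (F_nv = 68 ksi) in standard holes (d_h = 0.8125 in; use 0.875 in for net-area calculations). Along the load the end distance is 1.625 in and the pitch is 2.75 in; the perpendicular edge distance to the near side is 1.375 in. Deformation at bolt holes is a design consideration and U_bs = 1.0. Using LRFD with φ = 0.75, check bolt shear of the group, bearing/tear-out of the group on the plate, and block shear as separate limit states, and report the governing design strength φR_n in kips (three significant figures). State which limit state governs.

45.1 kips (bolt shear governs)

Bolt shear: A_b = π·0.75²/4 = 0.4418 in²; R_n = 68 × 0.4418 × 2 × 1 = 60.08 kips → 0.75 × 60.08 = 45.1 kips.
Bearing: edge l_c = 1.219, r_n = 42.41 kips; interior l_c = 1.938, r_n = 52.2 kips; R_n = 42.41 + 1·52.2 = 94.61 kips → 71 kips.
Block shear: A_gv = 2.188, A_nv = 1.531, A_nt = 0.4688 in²; R_n = min(0.6F_uA_nv, 0.6F_yA_gv) + U_bs·F_u·A_nt = 74.44 kips → 55.8 kips.
Bolt shear governs: 45.1 kips.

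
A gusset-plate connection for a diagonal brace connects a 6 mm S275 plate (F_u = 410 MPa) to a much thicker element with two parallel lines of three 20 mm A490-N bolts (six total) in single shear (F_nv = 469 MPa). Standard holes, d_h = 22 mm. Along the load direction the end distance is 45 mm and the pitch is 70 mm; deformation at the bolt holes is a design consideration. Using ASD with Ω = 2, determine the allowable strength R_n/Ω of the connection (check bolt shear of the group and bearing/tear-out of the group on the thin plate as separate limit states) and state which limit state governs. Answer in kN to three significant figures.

337 kN (bearing governs)

Bolt shear: A_b = π·20²/4 = 314.2 mm²; R_n = 469 × 314.2 × 6 × 1 / 1000 = 884 kN → 884 / 2 = 442 kN.
Bearing (1.2 l_c t F_u ≤ 2.4 d t F_u): upper limit = 2.4·20·6·410 / 1000 = 118.1 kN.
  Edge l_c = 45 − 22/2 = 34 → r_n = 100.4 kN; interior l_c = 70 − 22 = 48 → r_n = 118.1 kN.
  R_n,bearing = 2·100.4 + 4·118.1 = 673.1 kN → 673.1 / 2 = 337 kN.
Bearing governs: 337 kN.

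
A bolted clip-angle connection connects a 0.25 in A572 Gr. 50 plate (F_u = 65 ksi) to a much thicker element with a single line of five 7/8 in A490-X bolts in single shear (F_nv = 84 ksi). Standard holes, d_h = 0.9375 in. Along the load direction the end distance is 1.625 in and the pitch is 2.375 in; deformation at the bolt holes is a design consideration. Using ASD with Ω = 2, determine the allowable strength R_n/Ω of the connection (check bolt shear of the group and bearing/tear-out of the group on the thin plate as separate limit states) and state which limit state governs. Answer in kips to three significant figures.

Bolt shear: A_b = π·0.875²/4 = 0.6013 in²; R_n = 84 × 0.6013 × 5 × 1 = 252.6 kips → 252.6 / 2 = 126 kips.
Bearing (1.2 l_c t F_u ≤ 2.4 d t F_u): upper limit = 2.4·0.875·0.25·65 = 34.12 kips.
  Edge l_c = 1.625 − 0.9375/2 = 1.156 → r_n = 22.55 kips; interior l_c = 2.375 − 0.9375 = 1.438 → r_n = 28.03 kips.
  R_n,bearing = 1·22.55 + 4·28.03 = 134.7 kips → 134.7 / 2 = 67.3 kips.
Bearing governs: 67.3 kips.

67.3 kips (bearing governs)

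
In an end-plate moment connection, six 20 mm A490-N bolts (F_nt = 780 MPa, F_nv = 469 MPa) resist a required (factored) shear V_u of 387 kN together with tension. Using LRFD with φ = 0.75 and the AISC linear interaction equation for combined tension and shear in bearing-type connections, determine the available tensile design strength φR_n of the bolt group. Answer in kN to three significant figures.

790 kN

A_b = π·20²/4 = 314.2 mm²; f_rv = 387 × 1000 / (6 × 314.2) = 205.3 MPa.
F'_nt = 1.3 F_nt − (F_nt / φF_nv) f_rv = 1.3·780 − (780/(0.75·469))·205.3 = 558.7 MPa, capped at F_nt → F'_nt = 558.7 MPa.
R_n = F'_nt · A_b · n = 558.7 × 314.2 × 6 / 1000 = 1053 kN.
Design strength φR_n = 0.75 × 1053 = 790 kN.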